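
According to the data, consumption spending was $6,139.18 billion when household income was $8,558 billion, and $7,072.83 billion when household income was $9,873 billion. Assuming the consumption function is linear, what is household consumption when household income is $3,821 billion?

C = 2775.91

MPC = (7072.83 − 6139.18)/(9873 − 8558) = 933.65/1315 = 0.71
a = 6139.18 − 0.71(8558) = 6139.18 − 6076.18 = 63
C = 63 + 0.71(3821) = 63 + 2712.91 = 2775.91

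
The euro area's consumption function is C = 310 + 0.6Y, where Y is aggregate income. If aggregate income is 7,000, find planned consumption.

C = 4510

C = 310 + 0.6(7000) = 310 + 4200 = 4510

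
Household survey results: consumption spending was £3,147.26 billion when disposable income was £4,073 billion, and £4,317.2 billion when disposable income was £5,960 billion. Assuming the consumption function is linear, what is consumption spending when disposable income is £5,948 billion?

MPC = (4317.2 − 3147.26)/(5960 − 4073) = 1169.94/1887 = 0.62
a = 3147.26 − 0.62(4073) = 3147.26 − 2525.26 = 622
C = 622 + 0.62(5948) = 622 + 3687.76 = 4309.76

C = 4309.76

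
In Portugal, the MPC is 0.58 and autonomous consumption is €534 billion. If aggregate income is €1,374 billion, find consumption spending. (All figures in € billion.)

C = 534 + 0.58(1374) = 534 + 796.92 = 1330.92

C = 1330.92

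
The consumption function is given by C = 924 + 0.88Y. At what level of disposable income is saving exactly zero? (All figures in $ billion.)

At break-even, C = Y: 924 + 0.88Y = Y
0.12Y = 924, so Y = 924/0.12 = 7700

Y = 7700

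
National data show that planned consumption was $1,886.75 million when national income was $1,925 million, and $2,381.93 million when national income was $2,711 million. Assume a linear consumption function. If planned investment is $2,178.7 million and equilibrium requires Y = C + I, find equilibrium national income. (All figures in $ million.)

Y = 7710

MPC = (2381.93 − 1886.75)/(2711 − 1925) = 495.18/786 = 0.63
a = 1886.75 − 0.63(1925) = 674
Equilibrium: Y = 674 + 0.63Y + 2178.7
0.37Y = 2852.7, so Y = 2852.7/0.37 = 7710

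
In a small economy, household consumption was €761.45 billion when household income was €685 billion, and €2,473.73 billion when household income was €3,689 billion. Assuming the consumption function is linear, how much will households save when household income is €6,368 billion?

S = 2367.24

MPC = (2473.73 − 761.45)/(3689 − 685) = 1712.28/3004 = 0.57
a = 761.45 − 0.57(685) = 761.45 − 390.45 = 371
C = 371 + 0.57(6368) = 4000.76
S = 6368 − 4000.76 = 2367.24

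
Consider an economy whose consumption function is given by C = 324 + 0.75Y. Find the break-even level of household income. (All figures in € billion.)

Y = 1296

At break-even, C = Y: 324 + 0.75Y = Y
0.25Y = 324, so Y = 324/0.25 = 1296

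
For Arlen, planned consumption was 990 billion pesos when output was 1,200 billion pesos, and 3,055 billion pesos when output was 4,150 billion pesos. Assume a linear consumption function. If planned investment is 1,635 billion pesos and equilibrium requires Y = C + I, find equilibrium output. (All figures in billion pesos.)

MPC = (3055 − 990)/(4150 − 1200) = 2065/2950 = 0.7
a = 990 − 0.7(1200) = 150
Equilibrium: Y = 150 + 0.7Y + 1635
0.3Y = 1785, so Y = 1785/0.3 = 5950

Y = 5950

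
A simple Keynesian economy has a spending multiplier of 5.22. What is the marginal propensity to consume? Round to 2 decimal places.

MPC = 0.81

k = 1/(1 − MPC), so 1 − MPC = 1/k = 1/5.22 = 0.1916
MPC = 1 − 0.1916 = 0.81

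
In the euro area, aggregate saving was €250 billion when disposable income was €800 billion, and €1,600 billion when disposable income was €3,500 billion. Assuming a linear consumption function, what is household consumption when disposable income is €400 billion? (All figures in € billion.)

C = 350

MPS = ΔS/ΔY = (1600 − 250)/(3500 − 800) = 1350/2700 = 0.5
MPC = 1 − MPS = 0.5
Autonomous saving = 250 − 0.5(800) = -150, so a = 150
C = 150 + 0.5(400) = 150 + 200 = 350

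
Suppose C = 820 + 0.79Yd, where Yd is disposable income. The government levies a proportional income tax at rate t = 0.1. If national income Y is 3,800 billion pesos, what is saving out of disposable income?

S = -101.8

Yd = (1 − 0.1)(3800) = 0.9(3800) = 3420
C = 820 + 0.79(3420) = 820 + 2701.8 = 3521.8
S = Yd − C = 3420 − 3521.8 = -101.8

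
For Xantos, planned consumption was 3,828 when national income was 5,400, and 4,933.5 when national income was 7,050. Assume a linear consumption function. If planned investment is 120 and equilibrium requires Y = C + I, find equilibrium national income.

MPC = (4933.5 − 3828)/(7050 − 5400) = 1105.5/1650 = 0.67
a = 3828 − 0.67(5400) = 210
Equilibrium: Y = 210 + 0.67Y + 120
0.33Y = 330, so Y = 330/0.33 = 1000

Y = 1000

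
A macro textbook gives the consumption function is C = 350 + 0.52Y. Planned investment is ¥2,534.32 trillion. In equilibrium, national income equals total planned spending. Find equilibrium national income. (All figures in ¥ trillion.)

Y = 6009

Y = C + I = 350 + 0.52Y + 2534.32
Y − 0.52Y = 2884.32
0.48Y = 2884.32, so Y = 2884.32/0.48 = 6009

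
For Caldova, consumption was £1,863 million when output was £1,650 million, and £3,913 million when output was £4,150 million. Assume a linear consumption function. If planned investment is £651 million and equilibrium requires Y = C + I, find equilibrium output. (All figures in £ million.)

MPC = (3913 − 1863)/(4150 − 1650) = 2050/2500 = 0.82
a = 1863 − 0.82(1650) = 510
Equilibrium: Y = 510 + 0.82Y + 651
0.18Y = 1161, so Y = 1161/0.18 = 6450

Y = 6450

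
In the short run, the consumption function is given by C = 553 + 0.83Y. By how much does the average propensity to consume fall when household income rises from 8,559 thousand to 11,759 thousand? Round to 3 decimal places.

At Y = 8559: C = 553 + 0.83(8559) = 7656.97, APC = 7656.97/8559 = 0.8946
At Y = 11759: C = 10312.97, APC = 10312.97/11759 = 0.8770
Fall in APC = 0.8946 − 0.8770 = 0.0176 ≈ 0.018

ΔAPC = 0.018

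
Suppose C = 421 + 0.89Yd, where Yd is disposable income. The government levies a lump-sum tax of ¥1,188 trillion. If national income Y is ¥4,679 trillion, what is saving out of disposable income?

Yd = Y − T = 4679 − 1188 = 3491
C = 421 + 0.89(3491) = 421 + 3106.99 = 3527.99
S = Yd − C = 3491 − 3527.99 = -36.99

S = -36.99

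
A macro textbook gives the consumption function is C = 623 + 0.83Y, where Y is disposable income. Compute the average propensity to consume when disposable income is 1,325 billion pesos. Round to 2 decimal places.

APC = 1.30

C = 623 + 0.83(1325) = 1722.75
APC = C/Y = 1722.75/1325 = 1.30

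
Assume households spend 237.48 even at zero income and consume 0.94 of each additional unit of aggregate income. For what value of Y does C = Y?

At break-even, C = Y: 237.48 + 0.94Y = Y
0.06Y = 237.48, so Y = 237.48/0.06 = 3958

Y = 3958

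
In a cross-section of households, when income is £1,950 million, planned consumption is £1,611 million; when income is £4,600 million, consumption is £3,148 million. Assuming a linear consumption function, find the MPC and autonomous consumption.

MPC = 0.58; a = 480

MPC = ΔC/ΔY = (3148 − 1611)/(4600 − 1950) = 1537/2650 = 0.58
a = C − MPC·Y = 1611 − 0.58(1950) = 1611 − 1131 = 480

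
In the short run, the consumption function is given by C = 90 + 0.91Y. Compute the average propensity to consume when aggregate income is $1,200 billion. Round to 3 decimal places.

C = 90 + 0.91(1200) = 1182
APC = C/Y = 1182/1200 = 0.985

APC = 0.985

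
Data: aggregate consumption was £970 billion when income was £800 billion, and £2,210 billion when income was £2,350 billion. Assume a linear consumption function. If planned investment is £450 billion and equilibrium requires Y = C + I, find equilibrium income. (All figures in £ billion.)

Y = 3900

MPC = (2210 − 970)/(2350 − 800) = 1240/1550 = 0.8
a = 970 − 0.8(800) = 330
Equilibrium: Y = 330 + 0.8Y + 450
0.2Y = 780, so Y = 780/0.2 = 3900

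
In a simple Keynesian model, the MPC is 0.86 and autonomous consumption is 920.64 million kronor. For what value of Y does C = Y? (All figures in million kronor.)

At break-even, C = Y: 920.64 + 0.86Y = Y
0.14Y = 920.64, so Y = 920.64/0.14 = 6576

Y = 6576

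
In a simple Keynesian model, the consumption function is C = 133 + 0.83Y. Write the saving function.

S = Y − C = Y − (133 + 0.83Y) = -133 + (1 − 0.83)Y

S = -133 + 0.17Y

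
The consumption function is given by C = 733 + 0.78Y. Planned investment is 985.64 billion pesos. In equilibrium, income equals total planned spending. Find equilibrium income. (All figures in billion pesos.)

Y = 7812

Y = C + I = 733 + 0.78Y + 985.64
Y − 0.78Y = 1718.64
0.22Y = 1718.64, so Y = 1718.64/0.22 = 7812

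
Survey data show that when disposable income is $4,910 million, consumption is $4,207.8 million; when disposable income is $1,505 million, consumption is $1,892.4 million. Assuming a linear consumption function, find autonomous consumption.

MPC = ΔC/ΔY = (4207.8 − 1892.4)/(4910 − 1505) = 2315.4/3405 = 0.68
a = C − MPC·Y = 1892.4 − 0.68(1505) = 1892.4 − 1023.4 = 869

a = 869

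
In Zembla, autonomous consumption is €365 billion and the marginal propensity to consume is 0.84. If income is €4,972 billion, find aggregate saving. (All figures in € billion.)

C = 365 + 0.84(4972) = 365 + 4176.48 = 4541.48
S = Y − C = 4972 − 4541.48 = 430.52

S = 430.52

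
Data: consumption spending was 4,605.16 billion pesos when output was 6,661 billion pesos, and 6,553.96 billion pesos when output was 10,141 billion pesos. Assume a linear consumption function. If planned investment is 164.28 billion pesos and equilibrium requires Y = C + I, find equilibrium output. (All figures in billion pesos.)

MPC = (6553.96 − 4605.16)/(10141 − 6661) = 1948.8/3480 = 0.56
a = 4605.16 − 0.56(6661) = 875
Equilibrium: Y = 875 + 0.56Y + 164.28
0.44Y = 1039.28, so Y = 1039.28/0.44 = 2362

Y = 2362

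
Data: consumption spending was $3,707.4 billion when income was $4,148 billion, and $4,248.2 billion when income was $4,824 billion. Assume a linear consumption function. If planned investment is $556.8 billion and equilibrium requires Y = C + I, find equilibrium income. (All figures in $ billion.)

MPC = (4248.2 − 3707.4)/(4824 − 4148) = 540.8/676 = 0.8
a = 3707.4 − 0.8(4148) = 389
Equilibrium: Y = 389 + 0.8Y + 556.8
0.2Y = 945.8, so Y = 945.8/0.2 = 4729

Y = 4729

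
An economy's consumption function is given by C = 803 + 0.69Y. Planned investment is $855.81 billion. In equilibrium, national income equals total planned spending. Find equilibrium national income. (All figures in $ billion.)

Y = C + I = 803 + 0.69Y + 855.81
Y − 0.69Y = 1658.81
0.31Y = 1658.81, so Y = 1658.81/0.31 = 5351

Y = 5351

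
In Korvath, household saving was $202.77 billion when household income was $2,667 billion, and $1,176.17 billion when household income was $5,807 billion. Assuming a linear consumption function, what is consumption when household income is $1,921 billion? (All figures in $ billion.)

C = 1949.49

MPS = ΔS/ΔY = (1176.17 − 202.77)/(5807 − 2667) = 973.4/3140 = 0.31
MPC = 1 − MPS = 0.69
Autonomous saving = 202.77 − 0.31(2667) = -624, so a = 624
C = 624 + 0.69(1921) = 624 + 1325.49 = 1949.49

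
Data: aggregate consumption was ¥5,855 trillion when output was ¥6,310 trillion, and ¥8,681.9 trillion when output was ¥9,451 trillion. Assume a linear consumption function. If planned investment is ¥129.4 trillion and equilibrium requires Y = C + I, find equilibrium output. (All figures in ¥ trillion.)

Y = 3054

MPC = (8681.9 − 5855)/(9451 − 6310) = 2826.9/3141 = 0.9
a = 5855 − 0.9(6310) = 176
Equilibrium: Y = 176 + 0.9Y + 129.4
0.1Y = 305.4, so Y = 305.4/0.1 = 3054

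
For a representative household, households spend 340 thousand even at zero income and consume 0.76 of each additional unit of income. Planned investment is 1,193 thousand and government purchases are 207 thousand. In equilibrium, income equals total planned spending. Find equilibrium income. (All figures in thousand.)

Y = C + I + G = 340 + 0.76Y + 1193 + 207
Y − 0.76Y = 1740
0.24Y = 1740, so Y = 1740/0.24 = 7250

Y = 7250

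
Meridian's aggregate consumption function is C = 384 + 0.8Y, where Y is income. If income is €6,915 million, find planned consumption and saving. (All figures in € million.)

C = 384 + 0.8(6915) = 384 + 5532 = 5916
S = Y − C = 6915 − 5916 = 999

C = 5916; S = 999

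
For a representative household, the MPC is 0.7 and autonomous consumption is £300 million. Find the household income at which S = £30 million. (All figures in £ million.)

S = Y − C = -300 + 0.3Y
-300 + 0.3Y = 30, so 0.3Y = 330 and Y = 1100

Y = 1100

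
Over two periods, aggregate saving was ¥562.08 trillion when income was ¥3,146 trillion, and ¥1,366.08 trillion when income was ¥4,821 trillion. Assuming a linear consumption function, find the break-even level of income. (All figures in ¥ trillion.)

MPS = ΔS/ΔY = (1366.08 − 562.08)/(4821 − 3146) = 804/1675 = 0.48
MPC = 1 − MPS = 0.52
From S(3146) = 562.08: −a + 0.48(3146) = 562.08, so a = 1510.08 − 562.08 = 948
Break-even (S = 0): Y = a/MPS = 948/0.48 = 1975

Y = 1975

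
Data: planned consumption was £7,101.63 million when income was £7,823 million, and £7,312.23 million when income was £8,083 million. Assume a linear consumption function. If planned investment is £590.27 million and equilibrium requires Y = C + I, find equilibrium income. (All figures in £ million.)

Y = 7133

MPC = (7312.23 − 7101.63)/(8083 − 7823) = 210.6/260 = 0.81
a = 7101.63 − 0.81(7823) = 765
Equilibrium: Y = 765 + 0.81Y + 590.27
0.19Y = 1355.27, so Y = 1355.27/0.19 = 7133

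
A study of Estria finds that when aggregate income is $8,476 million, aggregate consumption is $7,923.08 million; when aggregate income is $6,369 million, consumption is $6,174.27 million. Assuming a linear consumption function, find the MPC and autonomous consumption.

MPC = ΔC/ΔY = (7923.08 − 6174.27)/(8476 − 6369) = 1748.81/2107 = 0.83
a = C − MPC·Y = 6174.27 − 0.83(6369) = 6174.27 − 5286.27 = 888

MPC = 0.83; a = 888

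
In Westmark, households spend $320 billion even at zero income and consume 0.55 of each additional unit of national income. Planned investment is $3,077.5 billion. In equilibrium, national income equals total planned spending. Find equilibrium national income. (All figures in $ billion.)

Y = 7550

Y = C + I = 320 + 0.55Y + 3077.5
Y − 0.55Y = 3397.5
0.45Y = 3397.5, so Y = 3397.5/0.45 = 7550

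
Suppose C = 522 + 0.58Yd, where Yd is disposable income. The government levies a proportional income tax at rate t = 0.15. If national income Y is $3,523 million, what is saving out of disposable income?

S = 735.711

Yd = (1 − 0.15)(3523) = 0.85(3523) = 2994.55
C = 522 + 0.58(2994.55) = 522 + 1736.839 = 2258.839
S = Yd − C = 2994.55 − 2258.839 = 735.711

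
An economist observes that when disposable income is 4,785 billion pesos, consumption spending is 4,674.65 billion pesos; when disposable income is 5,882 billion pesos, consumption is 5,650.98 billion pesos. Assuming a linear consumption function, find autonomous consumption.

a = 416

MPC = ΔC/ΔY = (5650.98 − 4674.65)/(5882 − 4785) = 976.33/1097 = 0.89
a = C − MPC·Y = 4674.65 − 0.89(4785) = 4674.65 − 4258.65 = 416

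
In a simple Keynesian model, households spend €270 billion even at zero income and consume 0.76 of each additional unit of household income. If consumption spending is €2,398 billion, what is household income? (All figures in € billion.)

Y = 2800

270 + 0.76Y = 2398
0.76Y = 2128, so Y = 2128/0.76 = 2800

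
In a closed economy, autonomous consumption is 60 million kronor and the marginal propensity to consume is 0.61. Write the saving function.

S = Y − C = Y − (60 + 0.61Y) = -60 + (1 − 0.61)Y

S = -60 + 0.39Y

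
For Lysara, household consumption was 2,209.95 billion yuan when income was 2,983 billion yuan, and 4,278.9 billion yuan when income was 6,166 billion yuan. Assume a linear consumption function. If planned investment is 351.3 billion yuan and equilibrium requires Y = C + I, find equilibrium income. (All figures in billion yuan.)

MPC = (4278.9 − 2209.95)/(6166 − 2983) = 2068.95/3183 = 0.65
a = 2209.95 − 0.65(2983) = 271
Equilibrium: Y = 271 + 0.65Y + 351.3
0.35Y = 622.3, so Y = 622.3/0.35 = 1778

Y = 1778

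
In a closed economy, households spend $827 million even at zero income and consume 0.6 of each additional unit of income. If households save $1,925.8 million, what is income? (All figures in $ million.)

S = Y − C = -827 + 0.4Y
-827 + 0.4Y = 1925.8, so 0.4Y = 2752.8 and Y = 6882

Y = 6882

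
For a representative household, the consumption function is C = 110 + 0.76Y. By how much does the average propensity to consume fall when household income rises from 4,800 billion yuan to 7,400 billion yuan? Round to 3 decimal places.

At Y = 4800: C = 110 + 0.76(4800) = 3758, APC = 3758/4800 = 0.7829
At Y = 7400: C = 5734, APC = 5734/7400 = 0.7749
Fall in APC = 0.7829 − 0.7749 = 0.008

ΔAPC = 0.008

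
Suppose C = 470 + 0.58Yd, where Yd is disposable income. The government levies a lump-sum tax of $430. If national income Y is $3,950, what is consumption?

Yd = Y − T = 3950 − 430 = 3520
C = 470 + 0.58(3520) = 470 + 2041.6 = 2511.6

C = 2511.6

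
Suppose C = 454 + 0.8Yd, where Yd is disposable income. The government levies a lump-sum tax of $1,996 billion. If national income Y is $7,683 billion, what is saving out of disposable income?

S = 683.4

Yd = Y − T = 7683 − 1996 = 5687
C = 454 + 0.8(5687) = 454 + 4549.6 = 5003.6
S = Yd − C = 5687 − 5003.6 = 683.4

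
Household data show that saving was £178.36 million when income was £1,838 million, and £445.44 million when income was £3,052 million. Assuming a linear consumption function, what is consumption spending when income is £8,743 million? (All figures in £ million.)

C = 7045.54

MPS = ΔS/ΔY = (445.44 − 178.36)/(3052 − 1838) = 267.08/1214 = 0.22
MPC = 1 − MPS = 0.78
Autonomous saving = 178.36 − 0.22(1838) = -226, so a = 226
C = 226 + 0.78(8743) = 226 + 6819.54 = 7045.54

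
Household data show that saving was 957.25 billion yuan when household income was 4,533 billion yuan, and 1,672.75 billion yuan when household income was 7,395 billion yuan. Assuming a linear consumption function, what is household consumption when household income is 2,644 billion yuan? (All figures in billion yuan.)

C = 2159

MPS = ΔS/ΔY = (1672.75 − 957.25)/(7395 − 4533) = 715.5/2862 = 0.25
MPC = 1 − MPS = 0.75
Autonomous saving = 957.25 − 0.25(4533) = -176, so a = 176
C = 176 + 0.75(2644) = 176 + 1983 = 2159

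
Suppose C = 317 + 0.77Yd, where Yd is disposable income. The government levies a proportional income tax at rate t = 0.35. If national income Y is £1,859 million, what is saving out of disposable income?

S = -39.0795

Yd = (1 − 0.35)(1859) = 0.65(1859) = 1208.35
C = 317 + 0.77(1208.35) = 317 + 930.4295 = 1247.4295
S = Yd − C = 1208.35 − 1247.4295 = -39.0795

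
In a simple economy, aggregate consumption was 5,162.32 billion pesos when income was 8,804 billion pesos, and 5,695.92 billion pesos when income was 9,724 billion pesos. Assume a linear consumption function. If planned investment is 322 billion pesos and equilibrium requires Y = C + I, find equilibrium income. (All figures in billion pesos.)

Y = 900

MPC = (5695.92 − 5162.32)/(9724 − 8804) = 533.6/920 = 0.58
a = 5162.32 − 0.58(8804) = 56
Equilibrium: Y = 56 + 0.58Y + 322
0.42Y = 378, so Y = 378/0.42 = 900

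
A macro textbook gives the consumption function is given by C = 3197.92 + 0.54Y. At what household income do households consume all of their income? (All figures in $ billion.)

At break-even, C = Y: 3197.92 + 0.54Y = Y
0.46Y = 3197.92, so Y = 3197.92/0.46 = 6952

Y = 6952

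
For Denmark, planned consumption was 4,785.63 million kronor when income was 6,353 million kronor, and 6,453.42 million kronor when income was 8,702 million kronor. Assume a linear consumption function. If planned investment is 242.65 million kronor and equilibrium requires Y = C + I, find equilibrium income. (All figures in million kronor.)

Y = 1785

MPC = (6453.42 − 4785.63)/(8702 − 6353) = 1667.79/2349 = 0.71
a = 4785.63 − 0.71(6353) = 275
Equilibrium: Y = 275 + 0.71Y + 242.65
0.29Y = 517.65, so Y = 517.65/0.29 = 1785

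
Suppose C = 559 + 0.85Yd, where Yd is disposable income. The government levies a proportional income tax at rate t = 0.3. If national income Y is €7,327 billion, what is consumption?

Yd = (1 − 0.3)(7327) = 0.7(7327) = 5128.9
C = 559 + 0.85(5128.9) = 559 + 4359.565 = 4918.565

C = 4918.565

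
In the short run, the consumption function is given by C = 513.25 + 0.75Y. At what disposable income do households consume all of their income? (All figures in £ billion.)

At break-even, C = Y: 513.25 + 0.75Y = Y
0.25Y = 513.25, so Y = 513.25/0.25 = 2053

Y = 2053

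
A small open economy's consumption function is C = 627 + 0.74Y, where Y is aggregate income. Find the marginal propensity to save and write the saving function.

MPS = 1 − MPC = 1 − 0.74 = 0.26
S = Y − C = -627 + 0.26Y

MPS = 0.26; S = -627 + 0.26Y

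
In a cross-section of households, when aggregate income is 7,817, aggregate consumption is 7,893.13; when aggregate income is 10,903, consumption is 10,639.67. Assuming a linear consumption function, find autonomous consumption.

a = 936

MPC = ΔC/ΔY = (10639.67 − 7893.13)/(10903 − 7817) = 2746.54/3086 = 0.89
a = C − MPC·Y = 7893.13 − 0.89(7817) = 7893.13 − 6957.13 = 936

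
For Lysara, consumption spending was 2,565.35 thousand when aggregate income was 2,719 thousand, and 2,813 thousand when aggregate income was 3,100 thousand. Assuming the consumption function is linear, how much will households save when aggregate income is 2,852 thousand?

MPC = (2813 − 2565.35)/(3100 − 2719) = 247.65/381 = 0.65
a = 2565.35 − 0.65(2719) = 2565.35 − 1767.35 = 798
C = 798 + 0.65(2852) = 2651.8
S = 2852 − 2651.8 = 200.2

S = 200.2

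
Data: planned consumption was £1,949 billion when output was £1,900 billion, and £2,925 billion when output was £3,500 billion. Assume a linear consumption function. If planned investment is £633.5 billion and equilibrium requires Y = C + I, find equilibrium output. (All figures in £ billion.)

MPC = (2925 − 1949)/(3500 − 1900) = 976/1600 = 0.61
a = 1949 − 0.61(1900) = 790
Equilibrium: Y = 790 + 0.61Y + 633.5
0.39Y = 1423.5, so Y = 1423.5/0.39 = 3650

Y = 3650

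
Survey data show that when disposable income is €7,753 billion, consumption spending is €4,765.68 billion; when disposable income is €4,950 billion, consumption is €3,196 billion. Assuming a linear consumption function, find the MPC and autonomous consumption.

MPC = 0.56; a = 424

MPC = ΔC/ΔY = (4765.68 − 3196)/(7753 − 4950) = 1569.68/2803 = 0.56
a = C − MPC·Y = 3196 − 0.56(4950) = 3196 − 2772 = 424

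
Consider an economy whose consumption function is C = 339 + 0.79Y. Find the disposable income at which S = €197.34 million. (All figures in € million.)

S = Y − C = -339 + 0.21Y
-339 + 0.21Y = 197.34, so 0.21Y = 536.34 and Y = 2554

Y = 2554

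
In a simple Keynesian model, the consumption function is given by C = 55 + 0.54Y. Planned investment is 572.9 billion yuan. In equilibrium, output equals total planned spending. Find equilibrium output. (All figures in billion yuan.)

Y = 1365

Y = C + I = 55 + 0.54Y + 572.9
Y − 0.54Y = 627.9
0.46Y = 627.9, so Y = 627.9/0.46 = 1365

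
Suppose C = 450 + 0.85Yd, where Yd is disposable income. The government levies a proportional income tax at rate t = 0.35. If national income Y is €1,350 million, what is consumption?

Yd = (1 − 0.35)(1350) = 0.65(1350) = 877.5
C = 450 + 0.85(877.5) = 450 + 745.875 = 1195.875

C = 1195.875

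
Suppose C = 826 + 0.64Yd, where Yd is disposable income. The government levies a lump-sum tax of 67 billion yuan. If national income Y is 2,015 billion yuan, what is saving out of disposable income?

Yd = Y − T = 2015 − 67 = 1948
C = 826 + 0.64(1948) = 826 + 1246.72 = 2072.72
S = Yd − C = 1948 − 2072.72 = -124.72

S = -124.72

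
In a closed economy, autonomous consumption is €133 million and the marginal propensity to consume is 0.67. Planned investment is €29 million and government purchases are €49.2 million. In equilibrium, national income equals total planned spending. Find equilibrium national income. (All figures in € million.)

Y = C + I + G = 133 + 0.67Y + 29 + 49.2
Y − 0.67Y = 211.2
0.33Y = 211.2, so Y = 211.2/0.33 = 640

Y = 640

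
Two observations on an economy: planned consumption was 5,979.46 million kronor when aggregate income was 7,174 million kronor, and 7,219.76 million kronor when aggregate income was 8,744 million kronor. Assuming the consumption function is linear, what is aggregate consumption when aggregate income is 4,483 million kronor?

C = 3853.57

MPC = (7219.76 − 5979.46)/(8744 − 7174) = 1240.3/1570 = 0.79
a = 5979.46 − 0.79(7174) = 5979.46 − 5667.46 = 312
C = 312 + 0.79(4483) = 312 + 3541.57 = 3853.57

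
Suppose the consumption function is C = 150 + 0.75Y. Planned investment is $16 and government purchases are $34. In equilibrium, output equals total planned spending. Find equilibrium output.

Y = C + I + G = 150 + 0.75Y + 16 + 34
Y − 0.75Y = 200
0.25Y = 200, so Y = 200/0.25 = 800

Y = 800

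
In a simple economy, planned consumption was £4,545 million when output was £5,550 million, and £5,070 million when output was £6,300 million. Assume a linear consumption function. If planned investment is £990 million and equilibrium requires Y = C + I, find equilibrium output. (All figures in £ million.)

MPC = (5070 − 4545)/(6300 − 5550) = 525/750 = 0.7
a = 4545 − 0.7(5550) = 660
Equilibrium: Y = 660 + 0.7Y + 990
0.3Y = 1650, so Y = 1650/0.3 = 5500

Y = 5500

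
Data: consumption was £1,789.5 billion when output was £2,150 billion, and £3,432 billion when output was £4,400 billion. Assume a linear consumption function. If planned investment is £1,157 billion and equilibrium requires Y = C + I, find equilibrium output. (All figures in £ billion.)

Y = 5100

MPC = (3432 − 1789.5)/(4400 − 2150) = 1642.5/2250 = 0.73
a = 1789.5 − 0.73(2150) = 220
Equilibrium: Y = 220 + 0.73Y + 1157
0.27Y = 1377, so Y = 1377/0.27 = 5100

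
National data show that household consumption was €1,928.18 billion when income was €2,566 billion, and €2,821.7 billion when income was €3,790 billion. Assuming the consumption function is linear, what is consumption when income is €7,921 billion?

MPC = (2821.7 − 1928.18)/(3790 − 2566) = 893.52/1224 = 0.73
a = 1928.18 − 0.73(2566) = 1928.18 − 1873.18 = 55
C = 55 + 0.73(7921) = 55 + 5782.33 = 5837.33

C = 5837.33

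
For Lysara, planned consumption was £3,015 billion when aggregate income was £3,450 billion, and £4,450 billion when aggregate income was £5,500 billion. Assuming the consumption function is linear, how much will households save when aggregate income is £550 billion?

S = -435

MPC = (4450 − 3015)/(5500 − 3450) = 1435/2050 = 0.7
a = 3015 − 0.7(3450) = 3015 − 2415 = 600
C = 600 + 0.7(550) = 985
S = 550 − 985 = -435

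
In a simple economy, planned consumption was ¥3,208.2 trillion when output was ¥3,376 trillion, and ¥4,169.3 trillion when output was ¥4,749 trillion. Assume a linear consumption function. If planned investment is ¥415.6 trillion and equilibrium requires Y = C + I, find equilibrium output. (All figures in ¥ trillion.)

Y = 4202

MPC = (4169.3 − 3208.2)/(4749 − 3376) = 961.1/1373 = 0.7
a = 3208.2 − 0.7(3376) = 845
Equilibrium: Y = 845 + 0.7Y + 415.6
0.3Y = 1260.6, so Y = 1260.6/0.3 = 4202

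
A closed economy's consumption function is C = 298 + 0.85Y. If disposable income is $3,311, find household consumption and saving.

C = 298 + 0.85(3311) = 298 + 2814.35 = 3112.35
S = Y − C = 3311 − 3112.35 = 198.65

C = 3112.35; S = 198.65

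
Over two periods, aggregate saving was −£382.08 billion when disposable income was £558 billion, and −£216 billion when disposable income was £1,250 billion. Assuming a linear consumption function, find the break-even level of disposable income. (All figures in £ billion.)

Y = 2150

MPS = ΔS/ΔY = (-216 − (-382.08))/(1250 − 558) = 166.08/692 = 0.24
MPC = 1 − MPS = 0.76
From S(558) = -382.08: −a + 0.24(558) = -382.08, so a = 133.92 − (-382.08) = 516
Break-even (S = 0): Y = a/MPS = 516/0.24 = 2150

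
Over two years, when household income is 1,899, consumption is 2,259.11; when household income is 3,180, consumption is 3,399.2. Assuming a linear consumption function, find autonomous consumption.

a = 569

MPC = ΔC/ΔY = (3399.2 − 2259.11)/(3180 − 1899) = 1140.09/1281 = 0.89
a = C − MPC·Y = 2259.11 − 0.89(1899) = 2259.11 − 1690.11 = 569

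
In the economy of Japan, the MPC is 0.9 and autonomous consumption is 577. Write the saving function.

S = Y − C = Y − (577 + 0.9Y) = -577 + (1 − 0.9)Y

S = -577 + 0.1Y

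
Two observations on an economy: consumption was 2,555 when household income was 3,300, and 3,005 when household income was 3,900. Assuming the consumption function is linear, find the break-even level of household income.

MPC = (3005 − 2555)/(3900 − 3300) = 450/600 = 0.75
a = 2555 − 0.75(3300) = 2555 − 2475 = 80
Break-even: Y = a/(1−MPC) = 80/0.25 = 320

Y = 320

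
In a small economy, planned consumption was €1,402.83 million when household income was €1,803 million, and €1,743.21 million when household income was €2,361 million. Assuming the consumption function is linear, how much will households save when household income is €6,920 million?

S = 2395.8

MPC = (1743.21 − 1402.83)/(2361 − 1803) = 340.38/558 = 0.61
a = 1402.83 − 0.61(1803) = 1402.83 − 1099.83 = 303
C = 303 + 0.61(6920) = 4524.2
S = 6920 − 4524.2 = 2395.8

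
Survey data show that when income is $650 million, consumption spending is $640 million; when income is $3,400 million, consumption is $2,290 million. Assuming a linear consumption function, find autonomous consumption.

MPC = ΔC/ΔY = (2290 − 640)/(3400 − 650) = 1650/2750 = 0.6
a = C − MPC·Y = 640 − 0.6(650) = 640 − 390 = 250

a = 250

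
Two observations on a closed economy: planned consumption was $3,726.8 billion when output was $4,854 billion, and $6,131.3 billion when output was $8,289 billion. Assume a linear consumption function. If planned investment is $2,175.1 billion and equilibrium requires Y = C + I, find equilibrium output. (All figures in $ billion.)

MPC = (6131.3 − 3726.8)/(8289 − 4854) = 2404.5/3435 = 0.7
a = 3726.8 − 0.7(4854) = 329
Equilibrium: Y = 329 + 0.7Y + 2175.1
0.3Y = 2504.1, so Y = 2504.1/0.3 = 8347

Y = 8347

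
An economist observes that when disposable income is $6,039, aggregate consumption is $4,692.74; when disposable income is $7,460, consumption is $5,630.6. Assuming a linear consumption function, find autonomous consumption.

MPC = ΔC/ΔY = (5630.6 − 4692.74)/(7460 − 6039) = 937.86/1421 = 0.66
a = C − MPC·Y = 4692.74 − 0.66(6039) = 4692.74 − 3985.74 = 707

a = 707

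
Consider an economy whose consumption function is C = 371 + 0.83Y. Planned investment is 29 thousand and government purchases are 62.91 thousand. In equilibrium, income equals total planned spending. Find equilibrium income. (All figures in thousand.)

Y = C + I + G = 371 + 0.83Y + 29 + 62.91
Y − 0.83Y = 462.91
0.17Y = 462.91, so Y = 462.91/0.17 = 2723

Y = 2723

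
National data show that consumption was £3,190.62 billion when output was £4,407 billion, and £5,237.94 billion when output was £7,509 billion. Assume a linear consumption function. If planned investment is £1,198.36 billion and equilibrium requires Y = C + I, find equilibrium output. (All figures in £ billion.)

Y = 4354

MPC = (5237.94 − 3190.62)/(7509 − 4407) = 2047.32/3102 = 0.66
a = 3190.62 − 0.66(4407) = 282
Equilibrium: Y = 282 + 0.66Y + 1198.36
0.34Y = 1480.36, so Y = 1480.36/0.34 = 4354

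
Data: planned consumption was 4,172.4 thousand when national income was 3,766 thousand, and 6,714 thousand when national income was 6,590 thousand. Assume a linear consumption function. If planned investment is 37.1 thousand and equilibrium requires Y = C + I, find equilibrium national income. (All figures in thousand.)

MPC = (6714 − 4172.4)/(6590 − 3766) = 2541.6/2824 = 0.9
a = 4172.4 − 0.9(3766) = 783
Equilibrium: Y = 783 + 0.9Y + 37.1
0.1Y = 820.1, so Y = 820.1/0.1 = 8201

Y = 8201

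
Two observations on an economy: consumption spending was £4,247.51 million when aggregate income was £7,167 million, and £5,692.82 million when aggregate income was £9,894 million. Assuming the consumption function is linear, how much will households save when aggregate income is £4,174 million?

S = 1512.78

MPC = (5692.82 − 4247.51)/(9894 − 7167) = 1445.31/2727 = 0.53
a = 4247.51 − 0.53(7167) = 4247.51 − 3798.51 = 449
C = 449 + 0.53(4174) = 2661.22
S = 4174 − 2661.22 = 1512.78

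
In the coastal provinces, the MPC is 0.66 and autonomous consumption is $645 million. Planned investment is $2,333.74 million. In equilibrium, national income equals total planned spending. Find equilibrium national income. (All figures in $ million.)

Y = 8761

Y = C + I = 645 + 0.66Y + 2333.74
Y − 0.66Y = 2978.74
0.34Y = 2978.74, so Y = 2978.74/0.34 = 8761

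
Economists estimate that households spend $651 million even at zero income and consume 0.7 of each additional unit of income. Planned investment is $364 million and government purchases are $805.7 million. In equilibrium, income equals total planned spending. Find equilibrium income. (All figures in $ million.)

Y = 6069

Y = C + I + G = 651 + 0.7Y + 364 + 805.7
Y − 0.7Y = 1820.7
0.3Y = 1820.7, so Y = 1820.7/0.3 = 6069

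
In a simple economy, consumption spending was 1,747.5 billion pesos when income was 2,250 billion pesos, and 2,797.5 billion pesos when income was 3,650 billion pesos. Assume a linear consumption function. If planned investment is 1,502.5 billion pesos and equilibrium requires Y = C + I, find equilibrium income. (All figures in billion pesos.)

Y = 6250

MPC = (2797.5 − 1747.5)/(3650 − 2250) = 1050/1400 = 0.75
a = 1747.5 − 0.75(2250) = 60
Equilibrium: Y = 60 + 0.75Y + 1502.5
0.25Y = 1562.5, so Y = 1562.5/0.25 = 6250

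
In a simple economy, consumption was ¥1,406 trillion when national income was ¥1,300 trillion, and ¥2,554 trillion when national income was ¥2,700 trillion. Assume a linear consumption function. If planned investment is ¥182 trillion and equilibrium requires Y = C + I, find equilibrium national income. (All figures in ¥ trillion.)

Y = 2900

MPC = (2554 − 1406)/(2700 − 1300) = 1148/1400 = 0.82
a = 1406 − 0.82(1300) = 340
Equilibrium: Y = 340 + 0.82Y + 182
0.18Y = 522, so Y = 522/0.18 = 2900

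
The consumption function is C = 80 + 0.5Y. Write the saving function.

S = -80 + 0.5Y

S = Y − C = Y − (80 + 0.5Y) = -80 + (1 − 0.5)Y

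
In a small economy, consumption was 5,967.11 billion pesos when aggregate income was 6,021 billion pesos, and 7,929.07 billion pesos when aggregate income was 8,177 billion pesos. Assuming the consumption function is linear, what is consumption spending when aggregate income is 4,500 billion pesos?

C = 4583

MPC = (7929.07 − 5967.11)/(8177 − 6021) = 1961.96/2156 = 0.91
a = 5967.11 − 0.91(6021) = 5967.11 − 5479.11 = 488
C = 488 + 0.91(4500) = 488 + 4095 = 4583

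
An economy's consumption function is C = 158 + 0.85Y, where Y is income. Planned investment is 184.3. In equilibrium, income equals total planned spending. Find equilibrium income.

Y = C + I = 158 + 0.85Y + 184.3
Y − 0.85Y = 342.3
0.15Y = 342.3, so Y = 342.3/0.15 = 2282

Y = 2282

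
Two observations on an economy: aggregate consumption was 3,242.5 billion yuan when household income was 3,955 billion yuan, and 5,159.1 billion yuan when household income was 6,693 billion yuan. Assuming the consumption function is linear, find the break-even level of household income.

MPC = (5159.1 − 3242.5)/(6693 − 3955) = 1916.6/2738 = 0.7
a = 3242.5 − 0.7(3955) = 3242.5 − 2768.5 = 474
Break-even: Y = a/(1−MPC) = 474/0.3 = 1580

Y = 1580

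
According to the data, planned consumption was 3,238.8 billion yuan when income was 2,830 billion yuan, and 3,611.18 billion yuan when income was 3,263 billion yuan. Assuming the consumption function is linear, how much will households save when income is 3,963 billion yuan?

S = -250.18

MPC = (3611.18 − 3238.8)/(3263 − 2830) = 372.38/433 = 0.86
a = 3238.8 − 0.86(2830) = 3238.8 − 2433.8 = 805
C = 805 + 0.86(3963) = 4213.18
S = 3963 − 4213.18 = -250.18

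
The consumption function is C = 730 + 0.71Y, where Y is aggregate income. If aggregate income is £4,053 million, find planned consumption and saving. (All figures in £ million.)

C = 3607.63; S = 445.37

C = 730 + 0.71(4053) = 730 + 2877.63 = 3607.63
S = Y − C = 4053 − 3607.63 = 445.37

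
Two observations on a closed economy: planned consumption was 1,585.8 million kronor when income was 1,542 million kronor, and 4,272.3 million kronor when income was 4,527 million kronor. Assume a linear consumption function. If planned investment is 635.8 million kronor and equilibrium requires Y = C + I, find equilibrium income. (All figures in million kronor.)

Y = 8338

MPC = (4272.3 − 1585.8)/(4527 − 1542) = 2686.5/2985 = 0.9
a = 1585.8 − 0.9(1542) = 198
Equilibrium: Y = 198 + 0.9Y + 635.8
0.1Y = 833.8, so Y = 833.8/0.1 = 8338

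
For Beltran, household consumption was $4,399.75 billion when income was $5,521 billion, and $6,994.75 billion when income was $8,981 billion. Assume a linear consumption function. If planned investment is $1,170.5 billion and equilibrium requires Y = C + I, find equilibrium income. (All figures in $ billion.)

Y = 5718

MPC = (6994.75 − 4399.75)/(8981 − 5521) = 2595/3460 = 0.75
a = 4399.75 − 0.75(5521) = 259
Equilibrium: Y = 259 + 0.75Y + 1170.5
0.25Y = 1429.5, so Y = 1429.5/0.25 = 5718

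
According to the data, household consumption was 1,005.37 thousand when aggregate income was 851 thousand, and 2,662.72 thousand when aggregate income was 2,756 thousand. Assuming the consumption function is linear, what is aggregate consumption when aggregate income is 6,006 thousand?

C = 5490.22

MPC = (2662.72 − 1005.37)/(2756 − 851) = 1657.35/1905 = 0.87
a = 1005.37 − 0.87(851) = 1005.37 − 740.37 = 265
C = 265 + 0.87(6006) = 265 + 5225.22 = 5490.22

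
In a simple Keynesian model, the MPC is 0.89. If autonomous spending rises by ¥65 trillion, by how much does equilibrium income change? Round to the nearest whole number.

The multiplier is 1/(1 − MPC) = 1/0.11.
ΔY = 65/0.11 = 590.91 ≈ 591

ΔY ≈ 591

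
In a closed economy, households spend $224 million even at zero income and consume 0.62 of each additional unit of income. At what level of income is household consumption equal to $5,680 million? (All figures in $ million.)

Y = 8800

224 + 0.62Y = 5680
0.62Y = 5456, so Y = 5456/0.62 = 8800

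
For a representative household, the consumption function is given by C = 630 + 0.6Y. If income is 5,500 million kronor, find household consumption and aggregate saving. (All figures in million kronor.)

C = 3930; S = 1570

C = 630 + 0.6(5500) = 630 + 3300 = 3930
S = Y − C = 5500 − 3930 = 1570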